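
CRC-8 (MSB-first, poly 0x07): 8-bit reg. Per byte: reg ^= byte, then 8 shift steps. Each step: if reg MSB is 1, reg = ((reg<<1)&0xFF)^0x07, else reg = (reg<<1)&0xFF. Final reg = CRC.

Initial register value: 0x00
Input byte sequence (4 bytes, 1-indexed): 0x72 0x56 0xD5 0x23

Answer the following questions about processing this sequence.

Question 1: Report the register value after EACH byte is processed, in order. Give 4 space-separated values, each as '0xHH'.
0x59 0x2D 0xE6 0x55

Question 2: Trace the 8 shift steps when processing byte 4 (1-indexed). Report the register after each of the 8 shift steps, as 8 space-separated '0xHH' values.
Answer: 0x8D 0x1D 0x3A 0x74 0xE8 0xD7 0xA9 0x55

Derivation:
After byte 1 (0x72): reg=0x59
After byte 2 (0x56): reg=0x2D
After byte 3 (0xD5): reg=0xE6
Register before byte 4: 0xE6
After XOR with byte 0x23: 0xC5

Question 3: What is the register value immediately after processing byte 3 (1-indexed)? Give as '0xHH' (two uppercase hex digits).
Answer: 0xE6

Derivation:
After byte 1 (0x72): reg=0x59
After byte 2 (0x56): reg=0x2D
After byte 3 (0xD5): reg=0xE6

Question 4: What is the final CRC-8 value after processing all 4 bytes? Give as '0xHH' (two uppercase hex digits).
After byte 1 (0x72): reg=0x59
After byte 2 (0x56): reg=0x2D
After byte 3 (0xD5): reg=0xE6
After byte 4 (0x23): reg=0x55

Answer: 0x55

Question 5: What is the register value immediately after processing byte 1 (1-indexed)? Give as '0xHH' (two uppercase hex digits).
After byte 1 (0x72): reg=0x59

Answer: 0x59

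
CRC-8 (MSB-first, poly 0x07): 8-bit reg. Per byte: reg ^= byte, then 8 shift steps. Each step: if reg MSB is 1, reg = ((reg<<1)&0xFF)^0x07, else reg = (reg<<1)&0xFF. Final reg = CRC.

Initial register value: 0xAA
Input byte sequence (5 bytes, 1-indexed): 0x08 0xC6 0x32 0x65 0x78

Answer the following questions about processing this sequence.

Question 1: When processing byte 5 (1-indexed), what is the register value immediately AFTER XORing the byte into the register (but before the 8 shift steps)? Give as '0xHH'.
Answer: 0xB4

Derivation:
Register before byte 5: 0xCC
Byte 5: 0x78
0xCC XOR 0x78 = 0xB4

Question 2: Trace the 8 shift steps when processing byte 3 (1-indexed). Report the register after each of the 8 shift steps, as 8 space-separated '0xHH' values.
After byte 1 (0x08): reg=0x67
After byte 2 (0xC6): reg=0x6E
Register before byte 3: 0x6E
After XOR with byte 0x32: 0x5C

Answer: 0xB8 0x77 0xEE 0xDB 0xB1 0x65 0xCA 0x93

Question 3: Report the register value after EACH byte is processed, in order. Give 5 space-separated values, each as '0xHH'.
0x67 0x6E 0x93 0xCC 0x05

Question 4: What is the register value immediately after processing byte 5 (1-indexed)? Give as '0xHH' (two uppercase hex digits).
After byte 1 (0x08): reg=0x67
After byte 2 (0xC6): reg=0x6E
After byte 3 (0x32): reg=0x93
After byte 4 (0x65): reg=0xCC
After byte 5 (0x78): reg=0x05

Answer: 0x05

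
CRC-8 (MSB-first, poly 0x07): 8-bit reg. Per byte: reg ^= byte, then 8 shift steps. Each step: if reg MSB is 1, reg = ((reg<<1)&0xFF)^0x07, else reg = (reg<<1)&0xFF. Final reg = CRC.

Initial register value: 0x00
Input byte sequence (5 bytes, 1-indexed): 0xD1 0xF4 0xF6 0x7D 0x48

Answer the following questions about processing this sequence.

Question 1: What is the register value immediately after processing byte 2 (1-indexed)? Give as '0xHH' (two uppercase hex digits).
Answer: 0x6D

Derivation:
After byte 1 (0xD1): reg=0x39
After byte 2 (0xF4): reg=0x6D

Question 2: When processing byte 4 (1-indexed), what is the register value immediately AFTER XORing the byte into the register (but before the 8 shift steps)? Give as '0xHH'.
Register before byte 4: 0xC8
Byte 4: 0x7D
0xC8 XOR 0x7D = 0xB5

Answer: 0xB5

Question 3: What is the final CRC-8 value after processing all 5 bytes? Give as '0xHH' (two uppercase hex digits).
After byte 1 (0xD1): reg=0x39
After byte 2 (0xF4): reg=0x6D
After byte 3 (0xF6): reg=0xC8
After byte 4 (0x7D): reg=0x02
After byte 5 (0x48): reg=0xF1

Answer: 0xF1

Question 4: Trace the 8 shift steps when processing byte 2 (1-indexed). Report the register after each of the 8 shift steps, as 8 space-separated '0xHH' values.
Answer: 0x9D 0x3D 0x7A 0xF4 0xEF 0xD9 0xB5 0x6D

Derivation:
After byte 1 (0xD1): reg=0x39
Register before byte 2: 0x39
After XOR with byte 0xF4: 0xCD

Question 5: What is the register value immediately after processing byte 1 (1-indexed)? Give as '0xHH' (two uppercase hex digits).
After byte 1 (0xD1): reg=0x39

Answer: 0x39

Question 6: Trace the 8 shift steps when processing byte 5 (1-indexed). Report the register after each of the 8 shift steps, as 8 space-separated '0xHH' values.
After byte 1 (0xD1): reg=0x39
After byte 2 (0xF4): reg=0x6D
After byte 3 (0xF6): reg=0xC8
After byte 4 (0x7D): reg=0x02
Register before byte 5: 0x02
After XOR with byte 0x48: 0x4A

Answer: 0x94 0x2F 0x5E 0xBC 0x7F 0xFE 0xFB 0xF1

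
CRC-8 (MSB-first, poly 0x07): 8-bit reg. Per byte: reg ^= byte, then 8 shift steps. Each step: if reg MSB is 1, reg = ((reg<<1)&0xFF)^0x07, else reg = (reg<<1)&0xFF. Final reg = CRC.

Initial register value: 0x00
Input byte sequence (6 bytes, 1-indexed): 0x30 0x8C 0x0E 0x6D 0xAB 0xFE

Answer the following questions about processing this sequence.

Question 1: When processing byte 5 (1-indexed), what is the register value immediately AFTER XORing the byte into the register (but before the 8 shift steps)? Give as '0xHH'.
Answer: 0x21

Derivation:
Register before byte 5: 0x8A
Byte 5: 0xAB
0x8A XOR 0xAB = 0x21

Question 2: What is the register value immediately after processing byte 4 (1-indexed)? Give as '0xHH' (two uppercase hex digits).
Answer: 0x8A

Derivation:
After byte 1 (0x30): reg=0x90
After byte 2 (0x8C): reg=0x54
After byte 3 (0x0E): reg=0x81
After byte 4 (0x6D): reg=0x8A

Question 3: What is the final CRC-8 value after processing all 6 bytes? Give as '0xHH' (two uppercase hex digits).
After byte 1 (0x30): reg=0x90
After byte 2 (0x8C): reg=0x54
After byte 3 (0x0E): reg=0x81
After byte 4 (0x6D): reg=0x8A
After byte 5 (0xAB): reg=0xE7
After byte 6 (0xFE): reg=0x4F

Answer: 0x4F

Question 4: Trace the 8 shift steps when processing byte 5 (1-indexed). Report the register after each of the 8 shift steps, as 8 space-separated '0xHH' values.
After byte 1 (0x30): reg=0x90
After byte 2 (0x8C): reg=0x54
After byte 3 (0x0E): reg=0x81
After byte 4 (0x6D): reg=0x8A
Register before byte 5: 0x8A
After XOR with byte 0xAB: 0x21

Answer: 0x42 0x84 0x0F 0x1E 0x3C 0x78 0xF0 0xE7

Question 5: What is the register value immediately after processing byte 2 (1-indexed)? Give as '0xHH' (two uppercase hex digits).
After byte 1 (0x30): reg=0x90
After byte 2 (0x8C): reg=0x54

Answer: 0x54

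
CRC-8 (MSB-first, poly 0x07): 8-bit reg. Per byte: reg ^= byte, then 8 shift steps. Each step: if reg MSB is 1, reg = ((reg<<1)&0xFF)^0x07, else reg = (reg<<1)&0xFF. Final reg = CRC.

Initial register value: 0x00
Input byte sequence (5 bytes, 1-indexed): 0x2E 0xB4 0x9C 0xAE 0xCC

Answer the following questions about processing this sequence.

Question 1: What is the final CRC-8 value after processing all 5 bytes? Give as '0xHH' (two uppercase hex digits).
Answer: 0x01

Derivation:
After byte 1 (0x2E): reg=0xCA
After byte 2 (0xB4): reg=0x7D
After byte 3 (0x9C): reg=0xA9
After byte 4 (0xAE): reg=0x15
After byte 5 (0xCC): reg=0x01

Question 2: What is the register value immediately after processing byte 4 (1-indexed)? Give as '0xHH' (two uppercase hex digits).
After byte 1 (0x2E): reg=0xCA
After byte 2 (0xB4): reg=0x7D
After byte 3 (0x9C): reg=0xA9
After byte 4 (0xAE): reg=0x15

Answer: 0x15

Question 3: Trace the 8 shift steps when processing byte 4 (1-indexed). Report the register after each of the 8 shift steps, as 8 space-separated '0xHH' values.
Answer: 0x0E 0x1C 0x38 0x70 0xE0 0xC7 0x89 0x15

Derivation:
After byte 1 (0x2E): reg=0xCA
After byte 2 (0xB4): reg=0x7D
After byte 3 (0x9C): reg=0xA9
Register before byte 4: 0xA9
After XOR with byte 0xAE: 0x07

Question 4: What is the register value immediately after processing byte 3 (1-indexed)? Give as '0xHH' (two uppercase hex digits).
Answer: 0xA9

Derivation:
After byte 1 (0x2E): reg=0xCA
After byte 2 (0xB4): reg=0x7D
After byte 3 (0x9C): reg=0xA9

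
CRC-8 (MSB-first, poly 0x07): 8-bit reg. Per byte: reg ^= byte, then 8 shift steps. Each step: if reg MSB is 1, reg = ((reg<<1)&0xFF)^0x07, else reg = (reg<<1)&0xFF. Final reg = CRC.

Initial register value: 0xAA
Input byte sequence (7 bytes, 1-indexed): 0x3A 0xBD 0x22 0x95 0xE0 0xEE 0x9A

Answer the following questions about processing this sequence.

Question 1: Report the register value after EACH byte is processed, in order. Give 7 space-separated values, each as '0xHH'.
0xF9 0xDB 0xE1 0x4B 0x58 0x0B 0xFE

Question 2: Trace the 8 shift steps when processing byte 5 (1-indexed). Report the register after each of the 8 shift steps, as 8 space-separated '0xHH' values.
Answer: 0x51 0xA2 0x43 0x86 0x0B 0x16 0x2C 0x58

Derivation:
After byte 1 (0x3A): reg=0xF9
After byte 2 (0xBD): reg=0xDB
After byte 3 (0x22): reg=0xE1
After byte 4 (0x95): reg=0x4B
Register before byte 5: 0x4B
After XOR with byte 0xE0: 0xAB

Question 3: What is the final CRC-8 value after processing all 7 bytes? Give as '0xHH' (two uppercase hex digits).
Answer: 0xFE

Derivation:
After byte 1 (0x3A): reg=0xF9
After byte 2 (0xBD): reg=0xDB
After byte 3 (0x22): reg=0xE1
After byte 4 (0x95): reg=0x4B
After byte 5 (0xE0): reg=0x58
After byte 6 (0xEE): reg=0x0B
After byte 7 (0x9A): reg=0xFE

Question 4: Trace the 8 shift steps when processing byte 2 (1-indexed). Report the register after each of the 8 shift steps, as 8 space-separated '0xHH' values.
After byte 1 (0x3A): reg=0xF9
Register before byte 2: 0xF9
After XOR with byte 0xBD: 0x44

Answer: 0x88 0x17 0x2E 0x5C 0xB8 0x77 0xEE 0xDB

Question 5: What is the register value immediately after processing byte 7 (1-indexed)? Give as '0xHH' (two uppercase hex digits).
Answer: 0xFE

Derivation:
After byte 1 (0x3A): reg=0xF9
After byte 2 (0xBD): reg=0xDB
After byte 3 (0x22): reg=0xE1
After byte 4 (0x95): reg=0x4B
After byte 5 (0xE0): reg=0x58
After byte 6 (0xEE): reg=0x0B
After byte 7 (0x9A): reg=0xFE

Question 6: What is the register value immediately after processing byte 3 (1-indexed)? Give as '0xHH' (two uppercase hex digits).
After byte 1 (0x3A): reg=0xF9
After byte 2 (0xBD): reg=0xDB
After byte 3 (0x22): reg=0xE1

Answer: 0xE1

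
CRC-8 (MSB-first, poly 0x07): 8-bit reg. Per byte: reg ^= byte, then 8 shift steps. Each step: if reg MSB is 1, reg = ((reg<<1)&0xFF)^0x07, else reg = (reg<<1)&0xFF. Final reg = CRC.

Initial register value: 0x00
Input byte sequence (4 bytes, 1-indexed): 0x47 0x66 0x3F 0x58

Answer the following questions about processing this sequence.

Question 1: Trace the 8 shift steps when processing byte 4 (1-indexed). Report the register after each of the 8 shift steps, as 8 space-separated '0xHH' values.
After byte 1 (0x47): reg=0xD2
After byte 2 (0x66): reg=0x05
After byte 3 (0x3F): reg=0xA6
Register before byte 4: 0xA6
After XOR with byte 0x58: 0xFE

Answer: 0xFB 0xF1 0xE5 0xCD 0x9D 0x3D 0x7A 0xF4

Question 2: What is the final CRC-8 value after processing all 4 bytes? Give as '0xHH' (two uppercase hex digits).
Answer: 0xF4

Derivation:
After byte 1 (0x47): reg=0xD2
After byte 2 (0x66): reg=0x05
After byte 3 (0x3F): reg=0xA6
After byte 4 (0x58): reg=0xF4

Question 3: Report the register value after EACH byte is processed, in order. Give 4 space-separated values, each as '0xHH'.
0xD2 0x05 0xA6 0xF4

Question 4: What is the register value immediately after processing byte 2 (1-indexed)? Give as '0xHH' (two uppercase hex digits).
After byte 1 (0x47): reg=0xD2
After byte 2 (0x66): reg=0x05

Answer: 0x05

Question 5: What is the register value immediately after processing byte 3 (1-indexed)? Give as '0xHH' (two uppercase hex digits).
Answer: 0xA6

Derivation:
After byte 1 (0x47): reg=0xD2
After byte 2 (0x66): reg=0x05
After byte 3 (0x3F): reg=0xA6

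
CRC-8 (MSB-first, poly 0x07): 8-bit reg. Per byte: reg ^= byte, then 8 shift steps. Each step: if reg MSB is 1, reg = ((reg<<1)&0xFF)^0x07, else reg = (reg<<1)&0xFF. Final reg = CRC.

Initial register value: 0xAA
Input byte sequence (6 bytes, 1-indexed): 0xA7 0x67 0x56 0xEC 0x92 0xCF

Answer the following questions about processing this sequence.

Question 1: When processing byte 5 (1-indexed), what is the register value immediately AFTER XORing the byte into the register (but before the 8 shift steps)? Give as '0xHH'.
Register before byte 5: 0xD5
Byte 5: 0x92
0xD5 XOR 0x92 = 0x47

Answer: 0x47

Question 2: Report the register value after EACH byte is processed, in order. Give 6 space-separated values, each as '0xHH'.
0x23 0xDB 0xAA 0xD5 0xD2 0x53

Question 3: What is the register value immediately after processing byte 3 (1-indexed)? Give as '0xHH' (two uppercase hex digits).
After byte 1 (0xA7): reg=0x23
After byte 2 (0x67): reg=0xDB
After byte 3 (0x56): reg=0xAA

Answer: 0xAA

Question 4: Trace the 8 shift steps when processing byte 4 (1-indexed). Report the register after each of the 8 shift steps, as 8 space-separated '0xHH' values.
After byte 1 (0xA7): reg=0x23
After byte 2 (0x67): reg=0xDB
After byte 3 (0x56): reg=0xAA
Register before byte 4: 0xAA
After XOR with byte 0xEC: 0x46

Answer: 0x8C 0x1F 0x3E 0x7C 0xF8 0xF7 0xE9 0xD5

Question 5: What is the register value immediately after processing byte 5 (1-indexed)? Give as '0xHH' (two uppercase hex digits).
After byte 1 (0xA7): reg=0x23
After byte 2 (0x67): reg=0xDB
After byte 3 (0x56): reg=0xAA
After byte 4 (0xEC): reg=0xD5
After byte 5 (0x92): reg=0xD2

Answer: 0xD2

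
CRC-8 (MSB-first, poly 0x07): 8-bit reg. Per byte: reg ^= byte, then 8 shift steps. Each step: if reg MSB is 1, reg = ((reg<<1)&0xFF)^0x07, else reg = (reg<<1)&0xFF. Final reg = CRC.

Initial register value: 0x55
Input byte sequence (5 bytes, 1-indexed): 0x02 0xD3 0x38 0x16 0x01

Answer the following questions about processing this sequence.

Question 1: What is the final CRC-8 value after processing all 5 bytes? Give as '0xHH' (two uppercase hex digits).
After byte 1 (0x02): reg=0xA2
After byte 2 (0xD3): reg=0x50
After byte 3 (0x38): reg=0x1F
After byte 4 (0x16): reg=0x3F
After byte 5 (0x01): reg=0xBA

Answer: 0xBA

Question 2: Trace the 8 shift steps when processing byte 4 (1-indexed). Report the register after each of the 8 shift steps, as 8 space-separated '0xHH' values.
Answer: 0x12 0x24 0x48 0x90 0x27 0x4E 0x9C 0x3F

Derivation:
After byte 1 (0x02): reg=0xA2
After byte 2 (0xD3): reg=0x50
After byte 3 (0x38): reg=0x1F
Register before byte 4: 0x1F
After XOR with byte 0x16: 0x09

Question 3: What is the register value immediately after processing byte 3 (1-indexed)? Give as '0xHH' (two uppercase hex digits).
Answer: 0x1F

Derivation:
After byte 1 (0x02): reg=0xA2
After byte 2 (0xD3): reg=0x50
After byte 3 (0x38): reg=0x1F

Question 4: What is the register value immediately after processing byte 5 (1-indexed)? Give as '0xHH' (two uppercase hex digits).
Answer: 0xBA

Derivation:
After byte 1 (0x02): reg=0xA2
After byte 2 (0xD3): reg=0x50
After byte 3 (0x38): reg=0x1F
After byte 4 (0x16): reg=0x3F
After byte 5 (0x01): reg=0xBA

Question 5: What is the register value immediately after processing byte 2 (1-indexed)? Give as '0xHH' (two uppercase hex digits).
After byte 1 (0x02): reg=0xA2
After byte 2 (0xD3): reg=0x50

Answer: 0x50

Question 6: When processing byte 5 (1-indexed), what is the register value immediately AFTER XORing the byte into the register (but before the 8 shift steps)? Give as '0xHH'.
Register before byte 5: 0x3F
Byte 5: 0x01
0x3F XOR 0x01 = 0x3E

Answer: 0x3E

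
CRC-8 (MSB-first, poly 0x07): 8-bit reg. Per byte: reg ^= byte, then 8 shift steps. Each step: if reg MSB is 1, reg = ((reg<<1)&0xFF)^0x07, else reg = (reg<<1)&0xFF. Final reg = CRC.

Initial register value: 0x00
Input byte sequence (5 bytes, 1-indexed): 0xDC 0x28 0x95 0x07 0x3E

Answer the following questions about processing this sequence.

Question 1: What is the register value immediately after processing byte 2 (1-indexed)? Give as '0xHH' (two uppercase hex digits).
Answer: 0x9E

Derivation:
After byte 1 (0xDC): reg=0x1A
After byte 2 (0x28): reg=0x9E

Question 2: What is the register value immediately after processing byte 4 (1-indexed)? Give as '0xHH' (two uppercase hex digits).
After byte 1 (0xDC): reg=0x1A
After byte 2 (0x28): reg=0x9E
After byte 3 (0x95): reg=0x31
After byte 4 (0x07): reg=0x82

Answer: 0x82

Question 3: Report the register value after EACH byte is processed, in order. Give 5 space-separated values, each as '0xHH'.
0x1A 0x9E 0x31 0x82 0x3D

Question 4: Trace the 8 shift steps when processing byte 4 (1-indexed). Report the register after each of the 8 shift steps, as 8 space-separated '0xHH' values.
After byte 1 (0xDC): reg=0x1A
After byte 2 (0x28): reg=0x9E
After byte 3 (0x95): reg=0x31
Register before byte 4: 0x31
After XOR with byte 0x07: 0x36

Answer: 0x6C 0xD8 0xB7 0x69 0xD2 0xA3 0x41 0x82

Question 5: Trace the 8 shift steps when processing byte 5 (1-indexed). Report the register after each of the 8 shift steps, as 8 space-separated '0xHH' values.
After byte 1 (0xDC): reg=0x1A
After byte 2 (0x28): reg=0x9E
After byte 3 (0x95): reg=0x31
After byte 4 (0x07): reg=0x82
Register before byte 5: 0x82
After XOR with byte 0x3E: 0xBC

Answer: 0x7F 0xFE 0xFB 0xF1 0xE5 0xCD 0x9D 0x3D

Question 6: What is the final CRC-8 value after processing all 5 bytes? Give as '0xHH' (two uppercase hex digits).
After byte 1 (0xDC): reg=0x1A
After byte 2 (0x28): reg=0x9E
After byte 3 (0x95): reg=0x31
After byte 4 (0x07): reg=0x82
After byte 5 (0x3E): reg=0x3D

Answer: 0x3D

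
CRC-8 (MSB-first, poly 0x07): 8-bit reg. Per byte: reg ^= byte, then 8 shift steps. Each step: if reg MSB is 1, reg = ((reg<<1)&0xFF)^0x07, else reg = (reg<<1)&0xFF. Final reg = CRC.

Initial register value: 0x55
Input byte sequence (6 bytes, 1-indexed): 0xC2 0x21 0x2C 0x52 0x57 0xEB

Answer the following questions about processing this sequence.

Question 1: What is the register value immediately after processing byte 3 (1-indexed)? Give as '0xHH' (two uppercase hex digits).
Answer: 0xC0

Derivation:
After byte 1 (0xC2): reg=0xEC
After byte 2 (0x21): reg=0x6D
After byte 3 (0x2C): reg=0xC0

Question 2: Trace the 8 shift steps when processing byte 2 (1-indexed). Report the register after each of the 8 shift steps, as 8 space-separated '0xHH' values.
Answer: 0x9D 0x3D 0x7A 0xF4 0xEF 0xD9 0xB5 0x6D

Derivation:
After byte 1 (0xC2): reg=0xEC
Register before byte 2: 0xEC
After XOR with byte 0x21: 0xCD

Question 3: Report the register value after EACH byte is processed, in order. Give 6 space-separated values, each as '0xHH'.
0xEC 0x6D 0xC0 0xF7 0x69 0x87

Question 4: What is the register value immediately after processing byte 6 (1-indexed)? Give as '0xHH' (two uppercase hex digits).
Answer: 0x87

Derivation:
After byte 1 (0xC2): reg=0xEC
After byte 2 (0x21): reg=0x6D
After byte 3 (0x2C): reg=0xC0
After byte 4 (0x52): reg=0xF7
After byte 5 (0x57): reg=0x69
After byte 6 (0xEB): reg=0x87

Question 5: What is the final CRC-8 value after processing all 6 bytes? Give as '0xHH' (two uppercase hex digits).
After byte 1 (0xC2): reg=0xEC
After byte 2 (0x21): reg=0x6D
After byte 3 (0x2C): reg=0xC0
After byte 4 (0x52): reg=0xF7
After byte 5 (0x57): reg=0x69
After byte 6 (0xEB): reg=0x87

Answer: 0x87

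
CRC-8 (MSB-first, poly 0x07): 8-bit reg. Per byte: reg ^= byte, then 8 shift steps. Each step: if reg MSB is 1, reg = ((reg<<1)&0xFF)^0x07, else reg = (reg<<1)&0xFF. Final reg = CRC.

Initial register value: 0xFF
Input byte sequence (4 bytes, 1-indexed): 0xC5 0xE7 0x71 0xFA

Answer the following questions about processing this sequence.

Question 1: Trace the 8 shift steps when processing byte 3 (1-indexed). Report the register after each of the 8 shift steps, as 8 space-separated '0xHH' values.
Answer: 0x65 0xCA 0x93 0x21 0x42 0x84 0x0F 0x1E

Derivation:
After byte 1 (0xC5): reg=0xA6
After byte 2 (0xE7): reg=0xC0
Register before byte 3: 0xC0
After XOR with byte 0x71: 0xB1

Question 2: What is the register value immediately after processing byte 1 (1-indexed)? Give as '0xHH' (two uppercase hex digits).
Answer: 0xA6

Derivation:
After byte 1 (0xC5): reg=0xA6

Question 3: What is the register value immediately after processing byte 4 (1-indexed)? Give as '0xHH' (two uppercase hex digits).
After byte 1 (0xC5): reg=0xA6
After byte 2 (0xE7): reg=0xC0
After byte 3 (0x71): reg=0x1E
After byte 4 (0xFA): reg=0xB2

Answer: 0xB2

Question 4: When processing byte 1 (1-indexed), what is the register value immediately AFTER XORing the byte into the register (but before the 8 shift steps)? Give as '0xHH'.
Answer: 0x3A

Derivation:
Register before byte 1: 0xFF
Byte 1: 0xC5
0xFF XOR 0xC5 = 0x3A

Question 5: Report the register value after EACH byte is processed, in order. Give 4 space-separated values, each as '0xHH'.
0xA6 0xC0 0x1E 0xB2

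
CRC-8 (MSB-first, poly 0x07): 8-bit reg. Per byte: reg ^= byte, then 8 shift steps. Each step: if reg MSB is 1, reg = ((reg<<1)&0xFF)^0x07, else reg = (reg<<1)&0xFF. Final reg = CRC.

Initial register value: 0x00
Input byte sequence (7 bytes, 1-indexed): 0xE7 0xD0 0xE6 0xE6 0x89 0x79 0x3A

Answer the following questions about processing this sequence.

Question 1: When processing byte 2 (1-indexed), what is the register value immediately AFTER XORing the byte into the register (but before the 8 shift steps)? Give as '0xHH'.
Register before byte 2: 0xBB
Byte 2: 0xD0
0xBB XOR 0xD0 = 0x6B

Answer: 0x6B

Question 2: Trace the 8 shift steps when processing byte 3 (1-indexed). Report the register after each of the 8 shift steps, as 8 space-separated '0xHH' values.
Answer: 0xE7 0xC9 0x95 0x2D 0x5A 0xB4 0x6F 0xDE

Derivation:
After byte 1 (0xE7): reg=0xBB
After byte 2 (0xD0): reg=0x16
Register before byte 3: 0x16
After XOR with byte 0xE6: 0xF0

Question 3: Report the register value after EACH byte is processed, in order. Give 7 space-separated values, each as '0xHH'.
0xBB 0x16 0xDE 0xA8 0xE7 0xD3 0x91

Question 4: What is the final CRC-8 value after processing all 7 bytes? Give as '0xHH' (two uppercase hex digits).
Answer: 0x91

Derivation:
After byte 1 (0xE7): reg=0xBB
After byte 2 (0xD0): reg=0x16
After byte 3 (0xE6): reg=0xDE
After byte 4 (0xE6): reg=0xA8
After byte 5 (0x89): reg=0xE7
After byte 6 (0x79): reg=0xD3
After byte 7 (0x3A): reg=0x91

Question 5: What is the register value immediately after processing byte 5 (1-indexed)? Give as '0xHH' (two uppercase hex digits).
Answer: 0xE7

Derivation:
After byte 1 (0xE7): reg=0xBB
After byte 2 (0xD0): reg=0x16
After byte 3 (0xE6): reg=0xDE
After byte 4 (0xE6): reg=0xA8
After byte 5 (0x89): reg=0xE7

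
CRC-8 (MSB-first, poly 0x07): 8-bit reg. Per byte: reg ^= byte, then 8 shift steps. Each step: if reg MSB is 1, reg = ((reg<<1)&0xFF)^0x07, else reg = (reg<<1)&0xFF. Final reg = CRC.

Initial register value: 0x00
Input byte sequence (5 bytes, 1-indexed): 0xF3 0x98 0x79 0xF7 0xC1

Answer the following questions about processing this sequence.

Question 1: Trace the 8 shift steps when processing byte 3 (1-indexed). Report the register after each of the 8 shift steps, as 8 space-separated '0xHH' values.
After byte 1 (0xF3): reg=0xD7
After byte 2 (0x98): reg=0xEA
Register before byte 3: 0xEA
After XOR with byte 0x79: 0x93

Answer: 0x21 0x42 0x84 0x0F 0x1E 0x3C 0x78 0xF0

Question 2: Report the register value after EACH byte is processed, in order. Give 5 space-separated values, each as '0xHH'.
0xD7 0xEA 0xF0 0x15 0x22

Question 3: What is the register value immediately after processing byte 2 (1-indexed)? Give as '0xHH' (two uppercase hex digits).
After byte 1 (0xF3): reg=0xD7
After byte 2 (0x98): reg=0xEA

Answer: 0xEA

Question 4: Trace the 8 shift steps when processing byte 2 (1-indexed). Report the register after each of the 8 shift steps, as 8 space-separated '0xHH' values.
After byte 1 (0xF3): reg=0xD7
Register before byte 2: 0xD7
After XOR with byte 0x98: 0x4F

Answer: 0x9E 0x3B 0x76 0xEC 0xDF 0xB9 0x75 0xEA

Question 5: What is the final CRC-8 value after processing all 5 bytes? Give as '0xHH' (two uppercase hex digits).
Answer: 0x22

Derivation:
After byte 1 (0xF3): reg=0xD7
After byte 2 (0x98): reg=0xEA
After byte 3 (0x79): reg=0xF0
After byte 4 (0xF7): reg=0x15
After byte 5 (0xC1): reg=0x22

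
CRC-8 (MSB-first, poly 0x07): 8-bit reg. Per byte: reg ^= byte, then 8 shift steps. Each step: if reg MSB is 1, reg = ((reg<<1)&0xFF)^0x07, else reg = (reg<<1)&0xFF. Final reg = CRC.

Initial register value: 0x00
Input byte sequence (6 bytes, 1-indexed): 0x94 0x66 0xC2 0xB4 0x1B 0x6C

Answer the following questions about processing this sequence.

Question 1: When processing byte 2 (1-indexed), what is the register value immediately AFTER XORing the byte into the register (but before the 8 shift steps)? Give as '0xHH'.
Answer: 0x83

Derivation:
Register before byte 2: 0xE5
Byte 2: 0x66
0xE5 XOR 0x66 = 0x83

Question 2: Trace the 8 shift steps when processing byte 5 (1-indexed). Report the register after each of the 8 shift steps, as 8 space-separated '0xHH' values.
After byte 1 (0x94): reg=0xE5
After byte 2 (0x66): reg=0x80
After byte 3 (0xC2): reg=0xC9
After byte 4 (0xB4): reg=0x74
Register before byte 5: 0x74
After XOR with byte 0x1B: 0x6F

Answer: 0xDE 0xBB 0x71 0xE2 0xC3 0x81 0x05 0x0A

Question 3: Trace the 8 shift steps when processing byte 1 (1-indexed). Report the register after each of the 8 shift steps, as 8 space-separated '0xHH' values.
Register before byte 1: 0x00
After XOR with byte 0x94: 0x94

Answer: 0x2F 0x5E 0xBC 0x7F 0xFE 0xFB 0xF1 0xE5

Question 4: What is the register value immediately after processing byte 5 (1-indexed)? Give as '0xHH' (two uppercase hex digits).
Answer: 0x0A

Derivation:
After byte 1 (0x94): reg=0xE5
After byte 2 (0x66): reg=0x80
After byte 3 (0xC2): reg=0xC9
After byte 4 (0xB4): reg=0x74
After byte 5 (0x1B): reg=0x0A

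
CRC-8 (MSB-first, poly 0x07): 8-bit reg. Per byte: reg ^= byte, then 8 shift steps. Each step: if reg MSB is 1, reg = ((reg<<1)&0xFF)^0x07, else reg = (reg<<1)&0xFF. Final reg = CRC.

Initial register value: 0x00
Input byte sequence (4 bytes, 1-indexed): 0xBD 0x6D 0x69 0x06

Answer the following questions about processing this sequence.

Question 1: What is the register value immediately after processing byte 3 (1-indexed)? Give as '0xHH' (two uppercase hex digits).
Answer: 0x7F

Derivation:
After byte 1 (0xBD): reg=0x3A
After byte 2 (0x6D): reg=0xA2
After byte 3 (0x69): reg=0x7F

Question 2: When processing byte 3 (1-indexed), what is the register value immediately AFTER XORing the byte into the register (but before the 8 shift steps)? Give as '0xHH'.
Answer: 0xCB

Derivation:
Register before byte 3: 0xA2
Byte 3: 0x69
0xA2 XOR 0x69 = 0xCB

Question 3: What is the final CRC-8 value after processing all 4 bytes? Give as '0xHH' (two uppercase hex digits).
After byte 1 (0xBD): reg=0x3A
After byte 2 (0x6D): reg=0xA2
After byte 3 (0x69): reg=0x7F
After byte 4 (0x06): reg=0x68

Answer: 0x68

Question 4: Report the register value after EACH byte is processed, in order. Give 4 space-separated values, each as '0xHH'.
0x3A 0xA2 0x7F 0x68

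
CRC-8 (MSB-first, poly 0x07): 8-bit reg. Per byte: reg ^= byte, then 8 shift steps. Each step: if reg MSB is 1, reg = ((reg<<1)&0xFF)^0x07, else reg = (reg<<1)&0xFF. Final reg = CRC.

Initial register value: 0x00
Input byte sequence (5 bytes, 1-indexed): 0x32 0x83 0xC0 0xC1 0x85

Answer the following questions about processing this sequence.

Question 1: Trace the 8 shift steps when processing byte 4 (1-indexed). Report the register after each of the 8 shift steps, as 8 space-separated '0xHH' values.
Answer: 0x62 0xC4 0x8F 0x19 0x32 0x64 0xC8 0x97

Derivation:
After byte 1 (0x32): reg=0x9E
After byte 2 (0x83): reg=0x53
After byte 3 (0xC0): reg=0xF0
Register before byte 4: 0xF0
After XOR with byte 0xC1: 0x31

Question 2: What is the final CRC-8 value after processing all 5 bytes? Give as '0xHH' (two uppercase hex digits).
After byte 1 (0x32): reg=0x9E
After byte 2 (0x83): reg=0x53
After byte 3 (0xC0): reg=0xF0
After byte 4 (0xC1): reg=0x97
After byte 5 (0x85): reg=0x7E

Answer: 0x7E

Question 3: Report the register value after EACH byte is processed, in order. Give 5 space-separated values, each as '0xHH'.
0x9E 0x53 0xF0 0x97 0x7E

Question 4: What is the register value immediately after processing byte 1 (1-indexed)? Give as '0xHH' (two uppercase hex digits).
After byte 1 (0x32): reg=0x9E

Answer: 0x9E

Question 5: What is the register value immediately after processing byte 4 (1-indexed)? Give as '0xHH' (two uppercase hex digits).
After byte 1 (0x32): reg=0x9E
After byte 2 (0x83): reg=0x53
After byte 3 (0xC0): reg=0xF0
After byte 4 (0xC1): reg=0x97

Answer: 0x97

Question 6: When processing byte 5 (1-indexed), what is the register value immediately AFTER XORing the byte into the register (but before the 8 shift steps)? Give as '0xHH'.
Answer: 0x12

Derivation:
Register before byte 5: 0x97
Byte 5: 0x85
0x97 XOR 0x85 = 0x12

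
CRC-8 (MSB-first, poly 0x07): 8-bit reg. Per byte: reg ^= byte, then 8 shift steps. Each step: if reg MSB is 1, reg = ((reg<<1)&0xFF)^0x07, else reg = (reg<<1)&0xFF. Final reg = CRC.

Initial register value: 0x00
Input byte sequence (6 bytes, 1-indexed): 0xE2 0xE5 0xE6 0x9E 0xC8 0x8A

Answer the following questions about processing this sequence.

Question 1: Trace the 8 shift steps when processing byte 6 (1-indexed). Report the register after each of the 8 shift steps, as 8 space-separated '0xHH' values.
After byte 1 (0xE2): reg=0xA0
After byte 2 (0xE5): reg=0xDC
After byte 3 (0xE6): reg=0xA6
After byte 4 (0x9E): reg=0xA8
After byte 5 (0xC8): reg=0x27
Register before byte 6: 0x27
After XOR with byte 0x8A: 0xAD

Answer: 0x5D 0xBA 0x73 0xE6 0xCB 0x91 0x25 0x4A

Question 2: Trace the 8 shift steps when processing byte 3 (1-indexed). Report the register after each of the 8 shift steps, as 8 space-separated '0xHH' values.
After byte 1 (0xE2): reg=0xA0
After byte 2 (0xE5): reg=0xDC
Register before byte 3: 0xDC
After XOR with byte 0xE6: 0x3A

Answer: 0x74 0xE8 0xD7 0xA9 0x55 0xAA 0x53 0xA6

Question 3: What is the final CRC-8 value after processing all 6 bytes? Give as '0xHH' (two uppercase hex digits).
After byte 1 (0xE2): reg=0xA0
After byte 2 (0xE5): reg=0xDC
After byte 3 (0xE6): reg=0xA6
After byte 4 (0x9E): reg=0xA8
After byte 5 (0xC8): reg=0x27
After byte 6 (0x8A): reg=0x4A

Answer: 0x4A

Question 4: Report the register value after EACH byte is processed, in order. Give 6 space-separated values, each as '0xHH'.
0xA0 0xDC 0xA6 0xA8 0x27 0x4A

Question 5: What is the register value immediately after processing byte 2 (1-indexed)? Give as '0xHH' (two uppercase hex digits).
After byte 1 (0xE2): reg=0xA0
After byte 2 (0xE5): reg=0xDC

Answer: 0xDC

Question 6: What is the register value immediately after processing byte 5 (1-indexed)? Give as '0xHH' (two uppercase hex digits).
Answer: 0x27

Derivation:
After byte 1 (0xE2): reg=0xA0
After byte 2 (0xE5): reg=0xDC
After byte 3 (0xE6): reg=0xA6
After byte 4 (0x9E): reg=0xA8
After byte 5 (0xC8): reg=0x27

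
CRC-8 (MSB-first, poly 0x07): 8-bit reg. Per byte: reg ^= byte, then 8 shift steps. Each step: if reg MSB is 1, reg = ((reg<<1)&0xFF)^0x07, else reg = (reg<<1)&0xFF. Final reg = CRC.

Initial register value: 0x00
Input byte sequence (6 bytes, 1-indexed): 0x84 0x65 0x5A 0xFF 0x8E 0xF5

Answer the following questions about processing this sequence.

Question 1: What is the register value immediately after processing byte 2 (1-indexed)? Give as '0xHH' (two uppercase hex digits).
After byte 1 (0x84): reg=0x95
After byte 2 (0x65): reg=0xDE

Answer: 0xDE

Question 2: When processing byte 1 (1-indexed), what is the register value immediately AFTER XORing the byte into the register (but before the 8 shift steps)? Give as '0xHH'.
Register before byte 1: 0x00
Byte 1: 0x84
0x00 XOR 0x84 = 0x84

Answer: 0x84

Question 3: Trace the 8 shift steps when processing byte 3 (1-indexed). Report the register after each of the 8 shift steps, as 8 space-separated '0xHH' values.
Answer: 0x0F 0x1E 0x3C 0x78 0xF0 0xE7 0xC9 0x95

Derivation:
After byte 1 (0x84): reg=0x95
After byte 2 (0x65): reg=0xDE
Register before byte 3: 0xDE
After XOR with byte 0x5A: 0x84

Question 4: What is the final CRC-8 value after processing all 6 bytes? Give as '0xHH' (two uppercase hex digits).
Answer: 0xE7

Derivation:
After byte 1 (0x84): reg=0x95
After byte 2 (0x65): reg=0xDE
After byte 3 (0x5A): reg=0x95
After byte 4 (0xFF): reg=0x11
After byte 5 (0x8E): reg=0xD4
After byte 6 (0xF5): reg=0xE7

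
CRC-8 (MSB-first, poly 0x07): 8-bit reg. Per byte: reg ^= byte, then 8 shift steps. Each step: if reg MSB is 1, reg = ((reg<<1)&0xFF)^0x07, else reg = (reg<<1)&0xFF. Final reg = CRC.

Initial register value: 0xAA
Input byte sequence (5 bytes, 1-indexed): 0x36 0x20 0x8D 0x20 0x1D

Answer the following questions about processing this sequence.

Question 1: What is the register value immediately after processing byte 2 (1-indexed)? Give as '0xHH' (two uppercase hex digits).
After byte 1 (0x36): reg=0xDD
After byte 2 (0x20): reg=0xFD

Answer: 0xFD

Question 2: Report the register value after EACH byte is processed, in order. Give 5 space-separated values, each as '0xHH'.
0xDD 0xFD 0x57 0x42 0x9A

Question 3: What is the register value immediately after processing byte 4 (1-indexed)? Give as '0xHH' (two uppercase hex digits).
After byte 1 (0x36): reg=0xDD
After byte 2 (0x20): reg=0xFD
After byte 3 (0x8D): reg=0x57
After byte 4 (0x20): reg=0x42

Answer: 0x42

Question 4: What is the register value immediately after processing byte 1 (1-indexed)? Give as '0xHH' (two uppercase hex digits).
Answer: 0xDD

Derivation:
After byte 1 (0x36): reg=0xDD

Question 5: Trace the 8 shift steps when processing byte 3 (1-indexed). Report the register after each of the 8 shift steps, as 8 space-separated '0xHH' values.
After byte 1 (0x36): reg=0xDD
After byte 2 (0x20): reg=0xFD
Register before byte 3: 0xFD
After XOR with byte 0x8D: 0x70

Answer: 0xE0 0xC7 0x89 0x15 0x2A 0x54 0xA8 0x57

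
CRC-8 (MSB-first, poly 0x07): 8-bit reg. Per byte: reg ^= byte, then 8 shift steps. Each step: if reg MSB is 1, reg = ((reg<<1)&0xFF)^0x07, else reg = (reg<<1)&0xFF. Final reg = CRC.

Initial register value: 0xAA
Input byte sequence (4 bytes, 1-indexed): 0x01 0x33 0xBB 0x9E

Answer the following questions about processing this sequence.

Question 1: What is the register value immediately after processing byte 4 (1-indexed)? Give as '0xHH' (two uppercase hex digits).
Answer: 0x22

Derivation:
After byte 1 (0x01): reg=0x58
After byte 2 (0x33): reg=0x16
After byte 3 (0xBB): reg=0x4A
After byte 4 (0x9E): reg=0x22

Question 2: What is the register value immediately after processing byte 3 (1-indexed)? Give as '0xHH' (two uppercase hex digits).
Answer: 0x4A

Derivation:
After byte 1 (0x01): reg=0x58
After byte 2 (0x33): reg=0x16
After byte 3 (0xBB): reg=0x4A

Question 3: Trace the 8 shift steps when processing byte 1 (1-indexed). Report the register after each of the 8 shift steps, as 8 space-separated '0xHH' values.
Register before byte 1: 0xAA
After XOR with byte 0x01: 0xAB

Answer: 0x51 0xA2 0x43 0x86 0x0B 0x16 0x2C 0x58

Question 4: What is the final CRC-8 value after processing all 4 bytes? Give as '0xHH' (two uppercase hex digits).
After byte 1 (0x01): reg=0x58
After byte 2 (0x33): reg=0x16
After byte 3 (0xBB): reg=0x4A
After byte 4 (0x9E): reg=0x22

Answer: 0x22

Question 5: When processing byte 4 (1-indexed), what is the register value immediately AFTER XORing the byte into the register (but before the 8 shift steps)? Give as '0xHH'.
Answer: 0xD4

Derivation:
Register before byte 4: 0x4A
Byte 4: 0x9E
0x4A XOR 0x9E = 0xD4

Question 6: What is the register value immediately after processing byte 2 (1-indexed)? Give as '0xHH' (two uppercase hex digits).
After byte 1 (0x01): reg=0x58
After byte 2 (0x33): reg=0x16

Answer: 0x16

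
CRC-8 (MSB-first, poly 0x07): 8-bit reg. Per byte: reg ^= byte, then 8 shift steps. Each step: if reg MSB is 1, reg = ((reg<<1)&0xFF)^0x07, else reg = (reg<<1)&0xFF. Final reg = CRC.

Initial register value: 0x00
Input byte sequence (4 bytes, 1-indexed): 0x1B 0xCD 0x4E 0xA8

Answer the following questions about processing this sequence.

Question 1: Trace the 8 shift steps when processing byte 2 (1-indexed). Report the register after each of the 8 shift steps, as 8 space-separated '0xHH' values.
Answer: 0x1F 0x3E 0x7C 0xF8 0xF7 0xE9 0xD5 0xAD

Derivation:
After byte 1 (0x1B): reg=0x41
Register before byte 2: 0x41
After XOR with byte 0xCD: 0x8C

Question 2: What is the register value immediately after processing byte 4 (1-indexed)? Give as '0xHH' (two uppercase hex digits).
After byte 1 (0x1B): reg=0x41
After byte 2 (0xCD): reg=0xAD
After byte 3 (0x4E): reg=0xA7
After byte 4 (0xA8): reg=0x2D

Answer: 0x2D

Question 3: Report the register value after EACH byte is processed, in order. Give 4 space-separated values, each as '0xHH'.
0x41 0xAD 0xA7 0x2D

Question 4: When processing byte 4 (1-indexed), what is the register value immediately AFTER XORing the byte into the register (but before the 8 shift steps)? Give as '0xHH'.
Register before byte 4: 0xA7
Byte 4: 0xA8
0xA7 XOR 0xA8 = 0x0F

Answer: 0x0F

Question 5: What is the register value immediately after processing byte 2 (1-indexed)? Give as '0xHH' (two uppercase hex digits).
Answer: 0xAD

Derivation:
After byte 1 (0x1B): reg=0x41
After byte 2 (0xCD): reg=0xAD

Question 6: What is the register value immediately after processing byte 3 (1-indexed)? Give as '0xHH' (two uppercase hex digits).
Answer: 0xA7

Derivation:
After byte 1 (0x1B): reg=0x41
After byte 2 (0xCD): reg=0xAD
After byte 3 (0x4E): reg=0xA7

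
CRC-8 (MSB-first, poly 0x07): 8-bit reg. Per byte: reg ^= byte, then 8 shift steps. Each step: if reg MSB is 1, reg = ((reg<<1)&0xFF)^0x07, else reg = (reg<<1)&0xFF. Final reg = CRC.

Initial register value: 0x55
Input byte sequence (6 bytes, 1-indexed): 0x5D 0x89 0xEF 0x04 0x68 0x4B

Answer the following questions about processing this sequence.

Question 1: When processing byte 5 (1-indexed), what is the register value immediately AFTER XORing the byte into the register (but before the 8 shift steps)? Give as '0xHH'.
Register before byte 5: 0x1D
Byte 5: 0x68
0x1D XOR 0x68 = 0x75

Answer: 0x75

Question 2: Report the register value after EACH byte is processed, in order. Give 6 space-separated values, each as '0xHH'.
0x38 0x1E 0xD9 0x1D 0x4C 0x15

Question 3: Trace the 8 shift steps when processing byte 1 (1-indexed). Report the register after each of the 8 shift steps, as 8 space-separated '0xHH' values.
Register before byte 1: 0x55
After XOR with byte 0x5D: 0x08

Answer: 0x10 0x20 0x40 0x80 0x07 0x0E 0x1C 0x38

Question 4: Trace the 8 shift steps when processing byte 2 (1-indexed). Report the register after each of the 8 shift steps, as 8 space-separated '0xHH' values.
Answer: 0x65 0xCA 0x93 0x21 0x42 0x84 0x0F 0x1E

Derivation:
After byte 1 (0x5D): reg=0x38
Register before byte 2: 0x38
After XOR with byte 0x89: 0xB1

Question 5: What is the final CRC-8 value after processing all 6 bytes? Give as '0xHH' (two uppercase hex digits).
After byte 1 (0x5D): reg=0x38
After byte 2 (0x89): reg=0x1E
After byte 3 (0xEF): reg=0xD9
After byte 4 (0x04): reg=0x1D
After byte 5 (0x68): reg=0x4C
After byte 6 (0x4B): reg=0x15

Answer: 0x15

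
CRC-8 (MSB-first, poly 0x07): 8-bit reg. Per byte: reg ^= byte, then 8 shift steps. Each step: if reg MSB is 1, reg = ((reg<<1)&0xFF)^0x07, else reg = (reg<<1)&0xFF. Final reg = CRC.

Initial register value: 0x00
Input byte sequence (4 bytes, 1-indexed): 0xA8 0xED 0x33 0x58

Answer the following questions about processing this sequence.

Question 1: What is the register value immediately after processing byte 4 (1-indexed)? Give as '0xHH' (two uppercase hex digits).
After byte 1 (0xA8): reg=0x51
After byte 2 (0xED): reg=0x3D
After byte 3 (0x33): reg=0x2A
After byte 4 (0x58): reg=0x59

Answer: 0x59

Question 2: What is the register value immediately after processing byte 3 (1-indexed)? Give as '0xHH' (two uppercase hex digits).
Answer: 0x2A

Derivation:
After byte 1 (0xA8): reg=0x51
After byte 2 (0xED): reg=0x3D
After byte 3 (0x33): reg=0x2A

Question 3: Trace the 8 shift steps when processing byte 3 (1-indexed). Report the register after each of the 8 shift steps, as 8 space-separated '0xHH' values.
After byte 1 (0xA8): reg=0x51
After byte 2 (0xED): reg=0x3D
Register before byte 3: 0x3D
After XOR with byte 0x33: 0x0E

Answer: 0x1C 0x38 0x70 0xE0 0xC7 0x89 0x15 0x2A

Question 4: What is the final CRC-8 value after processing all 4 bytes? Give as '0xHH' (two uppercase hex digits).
Answer: 0x59

Derivation:
After byte 1 (0xA8): reg=0x51
After byte 2 (0xED): reg=0x3D
After byte 3 (0x33): reg=0x2A
After byte 4 (0x58): reg=0x59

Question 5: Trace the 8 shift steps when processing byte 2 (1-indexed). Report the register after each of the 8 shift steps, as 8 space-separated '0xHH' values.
After byte 1 (0xA8): reg=0x51
Register before byte 2: 0x51
After XOR with byte 0xED: 0xBC

Answer: 0x7F 0xFE 0xFB 0xF1 0xE5 0xCD 0x9D 0x3D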